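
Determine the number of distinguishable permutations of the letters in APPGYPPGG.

2520

APPGYPPGG has 9 letters with G appearing 3 times and P appearing 4 times.
Dividing 9! = 362880 by 4!·3! = 144 for the repeated letters gives 2520.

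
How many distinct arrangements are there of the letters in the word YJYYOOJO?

560

YJYYOOJO has 8 letters with J appearing twice, O appearing 3 times, and Y appearing 3 times.
The number of distinct arrangements is 8!/(3!·3!·2!) = 40320/72 = 560.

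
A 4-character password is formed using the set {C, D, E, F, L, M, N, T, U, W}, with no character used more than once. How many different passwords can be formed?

5040

With no repetition, fill the 4 characters in order: 10 choices, then 9, down to 7.
10 × 9 × 8 × 7 = 5040.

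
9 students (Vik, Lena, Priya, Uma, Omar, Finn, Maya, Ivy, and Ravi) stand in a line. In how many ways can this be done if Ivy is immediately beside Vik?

80640

Treat {Ivy, Vik} as a single unit. There are 8 units to order, and the pair itself can be ordered 2 ways.
That gives 2 × 8! = 2 × 40320 = 80640.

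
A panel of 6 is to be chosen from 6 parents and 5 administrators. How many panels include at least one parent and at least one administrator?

Unrestricted: C(11,6) = 462 ways to pick any 6 of the 11.
Selections missing a whole group: no parents → C(5,6) = 0; no administrators → C(6,6) = 1.
Both groups omitted at once is impossible, so 462 − 1 = 461.

461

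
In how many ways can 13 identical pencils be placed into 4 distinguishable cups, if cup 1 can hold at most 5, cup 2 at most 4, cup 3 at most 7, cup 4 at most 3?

69

Without the upper bounds there are C(16,3) = 560 ways to split 13 among 4 cups.
Subtract solutions that violate a single cap (substitute x_i' = x_i − (cap_i+1)): x_1 ≥ 6 gives C(10,3) = 120; x_2 ≥ 5 gives C(11,3) = 165; x_3 ≥ 8 gives C(8,3) = 56; x_4 ≥ 4 gives C(12,3) = 220. Together 561.
Add back pairs where two caps are both exceeded: 10 + 0 + 20 + 1 + 35 + 4 = 70.
By inclusion–exclusion the count is 560 − 561 + 70 = 69.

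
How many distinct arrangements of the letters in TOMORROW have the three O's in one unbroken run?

Treat the 3 copies of O as a single block. The multiset to arrange is then {OOO, M, R, R, T, W}, 6 items in all.
That gives (6)!/(2!) = 360 arrangements.

360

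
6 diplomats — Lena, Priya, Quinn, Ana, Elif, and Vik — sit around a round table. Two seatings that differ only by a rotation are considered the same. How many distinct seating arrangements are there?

Seat Lena anywhere (absorbing the rotational symmetry), then permute the other 5: (5)! = 120.

120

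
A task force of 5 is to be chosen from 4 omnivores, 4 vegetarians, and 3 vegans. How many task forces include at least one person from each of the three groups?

364

Total 5-person selections from all 11: C(11,5) = 462.
Subtract selections that omit an entire group: no omnivores → C(7,5) = 21; no vegetarians → C(7,5) = 21; no vegans → C(8,5) = 56.
Add back selections omitting two groups (i.e. drawn from a single group): C(4,5) + C(4,5) + C(3,5) = 0.
By inclusion–exclusion: 462 − 98 + 0 = 364.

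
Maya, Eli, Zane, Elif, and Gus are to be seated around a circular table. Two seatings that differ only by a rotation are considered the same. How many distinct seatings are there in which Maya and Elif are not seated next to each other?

12

All circular seatings of 5 people number (4)! = 24.
Those with Maya next to Elif: fuse the pair into one unit and seat 4 units around a circle — 2·(3)! = 12.
Subtracting, 24 − 12 = 12.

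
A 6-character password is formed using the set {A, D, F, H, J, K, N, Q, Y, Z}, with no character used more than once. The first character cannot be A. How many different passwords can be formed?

136080

The first character has 10−1 = 9 choices (anything except A).
The remaining 5 characters are filled from the other 9 symbols without repetition: 9 × 8 × 7 × 6 × 5 = 15120.
Total: 9 × 15120 = 136080.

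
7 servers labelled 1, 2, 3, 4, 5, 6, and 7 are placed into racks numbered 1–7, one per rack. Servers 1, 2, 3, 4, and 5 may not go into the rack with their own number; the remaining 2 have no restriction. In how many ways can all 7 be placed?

2428

Let Aᵢ (for 1 ≤ i ≤ 5) be the placements that put server i in its forbidden rack. Any j of these fix j positions, leaving (7−j)! ways to fill the rest, and there are C(5,j) ways to pick which j.
By inclusion–exclusion, the number of valid placements is Σ_{j=0}^{5} (−1)^j C(5,j)·(7−j)!.
Computing: 5040 − 3600 + 1200 − 240 + 30 − 2 = 2428.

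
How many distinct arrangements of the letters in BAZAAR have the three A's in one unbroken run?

Treat the 3 copies of A as a single block. The multiset to arrange is then {AAA, B, R, Z}, 4 items in all.
All 4 items are distinct, so there are (4)! = 24 arrangements.

24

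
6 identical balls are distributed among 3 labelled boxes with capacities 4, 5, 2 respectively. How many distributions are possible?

14

By stars and bars, unrestricted non-negative solutions to x_1+…+x_3 = 6 number C(6+2,2) = 28.
Subtract solutions that violate a single cap (substitute x_i' = x_i − (cap_i+1)): x_1 ≥ 5 gives C(3,2) = 3; x_2 ≥ 6 gives C(2,2) = 1; x_3 ≥ 3 gives C(5,2) = 10. Together 14.
No two caps can be exceeded simultaneously, so the pair terms are all 0.
By inclusion–exclusion the count is 28 − 14 + 0 = 14.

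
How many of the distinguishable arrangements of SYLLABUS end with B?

1260

With the last slot taken by B, it remains to arrange the other 7 letters (SYLLAUS).
Those 7 letters have L appearing twice and S appearing twice, giving (7)!/(2!·2!) = 1260.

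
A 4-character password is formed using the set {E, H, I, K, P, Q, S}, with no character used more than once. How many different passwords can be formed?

With no repetition, fill the 4 characters in order: 7 choices, then 6, down to 4.
That product is 7 × 6 × 5 × 4 = 840.

840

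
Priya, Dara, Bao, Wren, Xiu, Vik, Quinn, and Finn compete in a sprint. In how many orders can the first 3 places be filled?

This is an ordered selection of 3 from 8: P(8,3).
That gives 8 × 7 × 6 = 336.

336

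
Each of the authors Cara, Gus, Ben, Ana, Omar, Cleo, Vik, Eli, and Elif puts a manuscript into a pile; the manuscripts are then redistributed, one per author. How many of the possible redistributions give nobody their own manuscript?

Let Aᵢ be the assignments in which author i gets their own manuscript. We want the size of the complement of A₁∪…∪A_9.
By inclusion–exclusion this is Σ_{j=0}^{9} (−1)^j C(9,j)·(9−j)!.
Computing: 362880 − 362880 + 181440 − 60480 + 15120 − 3024 + 504 − 72 + 9 − 1 = 133496.

133496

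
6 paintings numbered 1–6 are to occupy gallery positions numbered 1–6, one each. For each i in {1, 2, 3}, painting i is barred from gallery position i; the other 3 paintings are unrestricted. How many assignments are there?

426

Let Aᵢ (for i ∈ {1, 2, 3}) be the placements that put painting i in its forbidden gallery position. Any j of these fix j positions, leaving (6−j)! ways to fill the rest, and there are C(3,j) ways to pick which j.
By inclusion–exclusion, the number of valid placements is Σ_{j=0}^{3} (−1)^j C(3,j)·(6−j)!.
Computing: 720 − 360 + 72 − 6 = 426.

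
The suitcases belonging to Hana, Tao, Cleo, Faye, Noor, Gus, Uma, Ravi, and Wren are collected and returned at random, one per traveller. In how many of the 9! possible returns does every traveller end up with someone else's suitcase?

133496

This is the derangement count D_9: permutations of 9 items with no fixed point.
By inclusion–exclusion this is Σ_{j=0}^{9} (−1)^j C(9,j)·(9−j)!.
Computing: 362880 − 362880 + 181440 − 60480 + 15120 − 3024 + 504 − 72 + 9 − 1 = 133496.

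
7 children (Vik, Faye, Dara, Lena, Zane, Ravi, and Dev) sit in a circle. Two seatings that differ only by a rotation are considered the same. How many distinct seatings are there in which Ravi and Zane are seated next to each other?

Treat {Ravi, Zane} as one unit (2 internal orders) and seat the resulting 6 units around the table: (5)! circular arrangements.
So 2 × (5)! = 2 × 120 = 240.

240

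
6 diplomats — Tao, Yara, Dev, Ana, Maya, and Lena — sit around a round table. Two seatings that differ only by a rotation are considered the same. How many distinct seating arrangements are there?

120

Fix one person's seat to break rotational symmetry; the remaining 5 people can be arranged in (5)! = 120 ways.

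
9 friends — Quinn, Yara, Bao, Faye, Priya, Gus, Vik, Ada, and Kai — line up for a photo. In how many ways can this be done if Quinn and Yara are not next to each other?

282240

There are 9! = 362880 arrangements in all. If Quinn and Yara are adjacent, merging them into one block gives 2·(8)! = 80640 arrangements.
So 362880 − 80640 = 282240 arrangements keep them apart.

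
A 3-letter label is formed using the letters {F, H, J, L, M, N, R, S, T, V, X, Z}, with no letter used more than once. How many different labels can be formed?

With no repetition, fill the 3 letters in order: 12 choices, then 11, down to 10.
12 × 11 × 10 = 1320.

1320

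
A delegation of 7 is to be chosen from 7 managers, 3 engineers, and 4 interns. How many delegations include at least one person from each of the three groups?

2982

Unrestricted: C(14,7) = 3432 ways to pick any 7 of the 14.
Selections missing a whole group: no managers → C(7,7) = 1; no engineers → C(11,7) = 330; no interns → C(10,7) = 120.
Add back selections omitting two groups (i.e. drawn from a single group): C(7,7) + C(3,7) + C(4,7) = 1.
By inclusion–exclusion: 3432 − 451 + 1 = 2982.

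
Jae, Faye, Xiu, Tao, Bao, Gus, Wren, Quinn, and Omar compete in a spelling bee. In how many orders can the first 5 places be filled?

15120

There are 9 choices for 1st place, 8 for 2nd, and so on down to 5 for position 5.
That gives 9 × 8 × 7 × 6 × 5 = 15120.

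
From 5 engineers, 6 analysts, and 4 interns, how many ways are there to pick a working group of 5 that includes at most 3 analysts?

Split by how many analysts are chosen (0 through 3).
Sum: C(6,0)·C(9,5) + C(6,1)·C(9,4) + C(6,2)·C(9,3) + C(6,3)·C(9,2) = 126 + 756 + 1260 + 720 = 2862.

2862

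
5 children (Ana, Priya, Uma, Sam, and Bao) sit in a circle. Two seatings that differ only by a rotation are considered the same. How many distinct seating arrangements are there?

24

Fix one person's seat to break rotational symmetry; the remaining 4 people can be arranged in (4)! = 24 ways.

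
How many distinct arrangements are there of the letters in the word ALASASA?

ALASASA has 7 letters with A appearing 4 times and S appearing twice.
The number of distinct arrangements is 7!/(4!·2!) = 5040/48 = 105.

105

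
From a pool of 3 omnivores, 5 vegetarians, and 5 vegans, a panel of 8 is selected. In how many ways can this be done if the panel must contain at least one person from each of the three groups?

1240

Total 8-person selections from all 13: C(13,8) = 1287.
Subtract selections that omit an entire group: no omnivores → C(10,8) = 45; no vegetarians → C(8,8) = 1; no vegans → C(8,8) = 1.
Add back selections omitting two groups (i.e. drawn from a single group): C(3,8) + C(5,8) + C(5,8) = 0.
By inclusion–exclusion: 1287 − 47 + 0 = 1240.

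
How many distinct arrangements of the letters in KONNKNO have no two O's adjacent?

150

There are 7!/(3!·2!·2!) = 210 arrangements of KONNKNO in total.
Arrangements with the O's together: treat OO as one letter, giving (6)!/(3!·2!) = 60.
Subtracting, 210 − 60 = 150 arrangements keep the O's apart.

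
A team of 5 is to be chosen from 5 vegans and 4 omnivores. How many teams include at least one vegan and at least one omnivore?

Unrestricted: C(9,5) = 126 ways to pick any 5 of the 9.
Subtract selections that omit an entire group: no vegans → C(4,5) = 0; no omnivores → C(5,5) = 1.
Both groups omitted at once is impossible, so 126 − 1 = 125.

125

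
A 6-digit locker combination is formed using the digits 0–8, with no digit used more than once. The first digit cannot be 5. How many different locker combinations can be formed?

The first digit has 9−1 = 8 choices (anything except 5).
The remaining 5 digits are filled from the other 8 symbols without repetition: 8 × 7 × 6 × 5 × 4 = 6720.
Total: 8 × 6720 = 53760.

53760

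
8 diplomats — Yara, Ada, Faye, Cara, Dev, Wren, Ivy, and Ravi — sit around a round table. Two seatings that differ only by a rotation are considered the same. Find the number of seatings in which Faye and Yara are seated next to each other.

1440

Glue Faye and Yara into a block (2 internal orders). Seating 7 units around a circle gives (6)! arrangements.
So 2 × (6)! = 2 × 720 = 1440.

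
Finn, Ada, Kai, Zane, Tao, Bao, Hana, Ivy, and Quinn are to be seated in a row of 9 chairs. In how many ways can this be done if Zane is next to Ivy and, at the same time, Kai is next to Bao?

Treat {Zane,Ivy} as one block (2 orders) and {Kai,Bao} as another (2 orders).
That leaves 7 units to arrange: 2 × 2 × 7! = 4 × 5040 = 20160.

20160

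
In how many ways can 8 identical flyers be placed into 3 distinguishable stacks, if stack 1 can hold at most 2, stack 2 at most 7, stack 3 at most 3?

11

Ignoring the caps, the number of non-negative solutions to x_1+…+x_3 = 8 is C(10,2) = 45.
Subtract solutions that violate a single cap (substitute x_i' = x_i − (cap_i+1)): x_1 ≥ 3 gives C(7,2) = 21; x_2 ≥ 8 gives C(2,2) = 1; x_3 ≥ 4 gives C(6,2) = 15. Together 37.
Add back pairs where two caps are both exceeded: 0 + 3 + 0 = 3.
By inclusion–exclusion the count is 45 − 37 + 3 = 11.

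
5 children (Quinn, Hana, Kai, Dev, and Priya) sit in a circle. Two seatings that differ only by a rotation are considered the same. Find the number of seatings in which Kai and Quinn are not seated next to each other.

All circular seatings of 5 people number (4)! = 24.
Seatings with Kai beside Quinn: treat them as a block with 2 internal orders, giving 2 × (3)! = 12.
Subtracting, 24 − 12 = 12.

12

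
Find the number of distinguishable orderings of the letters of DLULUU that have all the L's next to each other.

Treat the 2 copies of L as a single block. The multiset to arrange is then {LL, D, U, U, U}, 5 items in all.
That gives (5)!/(3!) = 20 arrangements.

20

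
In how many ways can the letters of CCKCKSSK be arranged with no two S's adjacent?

420

There are 8!/(3!·3!·2!) = 560 arrangements of CCKCKSSK in total.
Arrangements with the S's together: treat SS as one letter, giving (7)!/(3!·3!) = 140.
Hence 560 − 140 = 420.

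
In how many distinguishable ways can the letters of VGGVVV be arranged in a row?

15

The 6 letters of VGGVVV have repeats: G appearing twice and V appearing 4 times.
Dividing 6! = 720 by 4!·2! = 48 for the repeated letters gives 15.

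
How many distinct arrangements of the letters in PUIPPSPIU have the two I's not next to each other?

Total arrangements of PUIPPSPIU: 9!/(4!·2!·2!) = 3780.
Arrangements with the I's together: treat II as one letter, giving (8)!/(4!·2!) = 840.
Subtracting, 3780 − 840 = 2940 arrangements keep the I's apart.

2940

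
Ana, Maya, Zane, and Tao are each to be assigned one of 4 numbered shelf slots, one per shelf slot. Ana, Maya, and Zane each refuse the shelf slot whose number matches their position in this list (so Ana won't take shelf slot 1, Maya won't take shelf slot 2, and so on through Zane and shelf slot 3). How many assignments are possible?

11

Let Aᵢ (for i ∈ {1, 2, 3}) be the placements that put person i in their forbidden shelf slot. Any j of these fix j positions, leaving (4−j)! ways to fill the rest, and there are C(3,j) ways to pick which j.
By inclusion–exclusion, the number of valid placements is Σ_{j=0}^{3} (−1)^j C(3,j)·(4−j)!.
Computing: 24 − 18 + 6 − 1 = 11.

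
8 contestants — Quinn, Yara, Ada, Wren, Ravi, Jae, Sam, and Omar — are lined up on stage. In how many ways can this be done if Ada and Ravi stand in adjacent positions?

Glue Ada and Ravi into one block (2 internal orders), leaving 7 units to arrange in a row.
That gives 2 × 7! = 2 × 5040 = 10080.

10080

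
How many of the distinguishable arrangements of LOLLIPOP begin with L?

With the first slot taken by L, it remains to arrange the other 7 letters (OLLIPOP).
Those 7 letters have L appearing twice, O appearing twice, and P appearing twice, giving (7)!/(2!·2!·2!) = 630.

630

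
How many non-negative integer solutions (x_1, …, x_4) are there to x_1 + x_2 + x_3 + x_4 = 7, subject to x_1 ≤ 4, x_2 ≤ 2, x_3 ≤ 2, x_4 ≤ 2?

17

Without the upper bounds there are C(10,3) = 120 ways to split 7 among 4 variables.
Subtract solutions that violate a single cap (substitute x_i' = x_i − (cap_i+1)): x_1 ≥ 5 gives C(5,3) = 10; x_2 ≥ 3 gives C(7,3) = 35; x_3 ≥ 3 gives C(7,3) = 35; x_4 ≥ 3 gives C(7,3) = 35. Together 115.
Add back pairs where two caps are both exceeded: 0 + 0 + 0 + 4 + 4 + 4 = 12.
By inclusion–exclusion the count is 120 − 115 + 12 = 17.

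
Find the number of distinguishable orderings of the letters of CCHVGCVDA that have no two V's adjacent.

There are 9!/(3!·2!) = 30240 arrangements of CCHVGCVDA in total.
Arrangements with the V's together: treat VV as one letter, giving (8)!/(3!) = 6720.
Subtracting, 30240 − 6720 = 23520 arrangements keep the V's apart.

23520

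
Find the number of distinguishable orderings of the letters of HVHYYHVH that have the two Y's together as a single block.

105

Treat the 2 copies of Y as a single block. The multiset to arrange is then {YY, H, H, H, H, V, V}, 7 items in all.
That gives (7)!/(4!·2!) = 105 arrangements.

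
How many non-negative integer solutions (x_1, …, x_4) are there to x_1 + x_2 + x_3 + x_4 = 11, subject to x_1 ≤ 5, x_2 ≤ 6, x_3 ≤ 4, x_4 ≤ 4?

Ignoring the caps, the number of non-negative solutions to x_1+…+x_4 = 11 is C(14,3) = 364.
Subtract solutions that violate a single cap (substitute x_i' = x_i − (cap_i+1)): x_1 ≥ 6 gives C(8,3) = 56; x_2 ≥ 7 gives C(7,3) = 35; x_3 ≥ 5 gives C(9,3) = 84; x_4 ≥ 5 gives C(9,3) = 84. Together 259.
Add back pairs where two caps are both exceeded: 0 + 1 + 1 + 0 + 0 + 4 = 6.
By inclusion–exclusion the count is 364 − 259 + 6 = 111.

111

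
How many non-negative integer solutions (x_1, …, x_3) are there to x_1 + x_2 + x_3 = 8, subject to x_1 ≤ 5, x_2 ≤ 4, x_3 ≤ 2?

By stars and bars, unrestricted non-negative solutions to x_1+…+x_3 = 8 number C(8+2,2) = 45.
Subtract solutions that violate a single cap (substitute x_i' = x_i − (cap_i+1)): x_1 ≥ 6 gives C(4,2) = 6; x_2 ≥ 5 gives C(5,2) = 10; x_3 ≥ 3 gives C(7,2) = 21. Together 37.
Add back pairs where two caps are both exceeded: 0 + 0 + 1 = 1.
By inclusion–exclusion the count is 45 − 37 + 1 = 9.

9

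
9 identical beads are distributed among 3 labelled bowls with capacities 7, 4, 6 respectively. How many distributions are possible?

By stars and bars, unrestricted non-negative solutions to x_1+…+x_3 = 9 number C(9+2,2) = 55.
Subtract solutions that violate a single cap (substitute x_i' = x_i − (cap_i+1)): x_1 ≥ 8 gives C(3,2) = 3; x_2 ≥ 5 gives C(6,2) = 15; x_3 ≥ 7 gives C(4,2) = 6. Together 24.
No two caps can be exceeded simultaneously, so the pair terms are all 0.
By inclusion–exclusion the count is 55 − 24 + 0 = 31.

31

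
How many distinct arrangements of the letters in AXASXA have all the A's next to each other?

12

Treat the 3 copies of A as a single block. The multiset to arrange is then {AAA, S, X, X}, 4 items in all.
That gives (4)!/(2!) = 12 arrangements.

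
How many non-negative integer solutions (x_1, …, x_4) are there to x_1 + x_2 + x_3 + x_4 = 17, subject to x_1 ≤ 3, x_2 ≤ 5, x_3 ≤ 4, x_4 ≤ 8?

By stars and bars, unrestricted non-negative solutions to x_1+…+x_4 = 17 number C(17+3,3) = 1140.
Subtract solutions that violate a single cap (substitute x_i' = x_i − (cap_i+1)): x_1 ≥ 4 gives C(16,3) = 560; x_2 ≥ 6 gives C(14,3) = 364; x_3 ≥ 5 gives C(15,3) = 455; x_4 ≥ 9 gives C(11,3) = 165. Together 1544.
Add back pairs where two caps are both exceeded: 120 + 165 + 35 + 84 + 10 + 20 = 434.
Subtract triples: 10 + 0 + 0 + 0 = 10.
By inclusion–exclusion the count is 1140 − 1544 + 434 − 10 = 20.

20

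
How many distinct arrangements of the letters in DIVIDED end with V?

60

Fix V in the last position and arrange the remaining 6 letters.
Those 6 letters have D appearing 3 times and I appearing twice, giving (6)!/(3!·2!) = 60.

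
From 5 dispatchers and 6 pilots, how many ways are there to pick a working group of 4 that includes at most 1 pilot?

Split by how many pilots are chosen (0 through 1).
Sum: C(6,0)·C(5,4) + C(6,1)·C(5,3) = 5 + 60 = 65.

65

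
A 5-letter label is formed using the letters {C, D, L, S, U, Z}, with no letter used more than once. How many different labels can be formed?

720

This is a permutation of 5 out of 6: P(6,5) = 6!/1!.
6 × 5 × 4 × 3 × 2 = 720.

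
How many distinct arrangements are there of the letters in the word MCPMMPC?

Letter multiplicities in MCPMMPC: C×2, M×3, P×2.
The number of distinct arrangements is 7!/(3!·2!·2!) = 5040/24 = 210.

210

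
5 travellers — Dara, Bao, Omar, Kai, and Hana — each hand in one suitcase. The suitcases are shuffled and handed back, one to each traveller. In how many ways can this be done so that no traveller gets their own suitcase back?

44

Count assignments avoiding every fixed point. For any j of the 5 travellers fixed to their own suitcase, the other 5−j can be arranged in (5−j)! ways.
By inclusion–exclusion this is Σ_{j=0}^{5} (−1)^j C(5,j)·(5−j)!.
Computing: 120 − 120 + 60 − 20 + 5 − 1 = 44.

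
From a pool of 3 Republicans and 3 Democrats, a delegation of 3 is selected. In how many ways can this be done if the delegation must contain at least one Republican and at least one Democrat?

With no constraint there are C(6,3) = 20 possible selections.
Selections missing a whole group: no Republicans → C(3,3) = 1; no Democrats → C(3,3) = 1.
Both groups omitted at once is impossible, so 20 − 2 = 18.

18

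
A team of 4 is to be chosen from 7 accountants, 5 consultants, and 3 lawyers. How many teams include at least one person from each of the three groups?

Total 4-person selections from all 15: C(15,4) = 1365.
Subtract selections that omit an entire group: no accountants → C(8,4) = 70; no consultants → C(10,4) = 210; no lawyers → C(12,4) = 495.
Add back selections omitting two groups (i.e. drawn from a single group): C(7,4) + C(5,4) + C(3,4) = 40.
By inclusion–exclusion: 1365 − 775 + 40 = 630.

630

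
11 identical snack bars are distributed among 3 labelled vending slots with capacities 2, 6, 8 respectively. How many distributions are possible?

15

Ignoring the caps, the number of non-negative solutions to x_1+…+x_3 = 11 is C(13,2) = 78.
Subtract solutions that violate a single cap (substitute x_i' = x_i − (cap_i+1)): x_1 ≥ 3 gives C(10,2) = 45; x_2 ≥ 7 gives C(6,2) = 15; x_3 ≥ 9 gives C(4,2) = 6. Together 66.
Add back pairs where two caps are both exceeded: 3 + 0 + 0 = 3.
By inclusion–exclusion the count is 78 − 66 + 3 = 15.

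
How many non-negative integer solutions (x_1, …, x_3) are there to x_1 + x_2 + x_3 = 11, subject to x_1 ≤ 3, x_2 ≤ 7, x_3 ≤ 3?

Ignoring the caps, the number of non-negative solutions to x_1+…+x_3 = 11 is C(13,2) = 78.
Subtract solutions that violate a single cap (substitute x_i' = x_i − (cap_i+1)): x_1 ≥ 4 gives C(9,2) = 36; x_2 ≥ 8 gives C(5,2) = 10; x_3 ≥ 4 gives C(9,2) = 36. Together 82.
Add back pairs where two caps are both exceeded: 0 + 10 + 0 = 10.
By inclusion–exclusion the count is 78 − 82 + 10 = 6.

6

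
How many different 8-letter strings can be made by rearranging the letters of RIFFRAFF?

840

Letter multiplicities in RIFFRAFF: A×1, F×4, I×1, R×2.
So there are 8! / (4!·2!) = 840 distinguishable arrangements.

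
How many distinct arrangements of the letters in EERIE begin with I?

Fix I in the first position and arrange the remaining 4 letters.
Those 4 letters have E appearing 3 times, giving (4)!/(3!) = 4.

4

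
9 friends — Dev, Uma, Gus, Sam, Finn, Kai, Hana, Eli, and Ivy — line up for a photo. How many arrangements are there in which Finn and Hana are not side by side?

There are 9! = 362880 arrangements in all. If Finn and Hana are adjacent, merging them into one block gives 2·(8)! = 80640 arrangements.
So 362880 − 80640 = 282240 arrangements keep them apart.

282240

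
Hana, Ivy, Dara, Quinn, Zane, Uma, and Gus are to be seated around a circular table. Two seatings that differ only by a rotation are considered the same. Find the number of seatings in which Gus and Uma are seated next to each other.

240

Glue Gus and Uma into a block (2 internal orders). Seating 6 units around a circle gives (5)! arrangements.
So 2 × (5)! = 2 × 120 = 240.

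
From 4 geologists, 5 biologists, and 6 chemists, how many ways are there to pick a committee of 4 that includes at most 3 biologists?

1360

Split by how many biologists are chosen (0 through 3).
Sum: C(5,0)·C(10,4) + C(5,1)·C(10,3) + C(5,2)·C(10,2) + C(5,3)·C(10,1) = 210 + 600 + 450 + 100 = 1360.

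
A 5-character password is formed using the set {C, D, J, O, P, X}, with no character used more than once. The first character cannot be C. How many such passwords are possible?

600

The first character has 6−1 = 5 choices (anything except C).
The remaining 4 characters are filled from the other 5 symbols without repetition: 5 × 4 × 3 × 2 = 120.
Total: 5 × 120 = 600.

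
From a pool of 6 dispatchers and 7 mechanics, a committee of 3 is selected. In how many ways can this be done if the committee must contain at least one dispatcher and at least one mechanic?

231

With no constraint there are C(13,3) = 286 possible selections.
Subtract selections that omit an entire group: no dispatchers → C(7,3) = 35; no mechanics → C(6,3) = 20.
Both groups omitted at once is impossible, so 286 − 55 = 231.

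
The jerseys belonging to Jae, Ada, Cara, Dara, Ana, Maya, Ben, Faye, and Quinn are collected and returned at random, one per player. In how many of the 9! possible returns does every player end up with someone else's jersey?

133496

Let Aᵢ be the assignments in which player i gets their old jersey. We want the size of the complement of A₁∪…∪A_9.
By inclusion–exclusion this is Σ_{j=0}^{9} (−1)^j C(9,j)·(9−j)!.
Computing: 362880 − 362880 + 181440 − 60480 + 15120 − 3024 + 504 − 72 + 9 − 1 = 133496.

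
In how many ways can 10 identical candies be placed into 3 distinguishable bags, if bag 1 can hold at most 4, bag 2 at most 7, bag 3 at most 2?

Ignoring the caps, the number of non-negative solutions to x_1+…+x_3 = 10 is C(12,2) = 66.
Subtract solutions that violate a single cap (substitute x_i' = x_i − (cap_i+1)): x_1 ≥ 5 gives C(7,2) = 21; x_2 ≥ 8 gives C(4,2) = 6; x_3 ≥ 3 gives C(9,2) = 36. Together 63.
Add back pairs where two caps are both exceeded: 0 + 6 + 0 = 6.
By inclusion–exclusion the count is 66 − 63 + 6 = 9.

9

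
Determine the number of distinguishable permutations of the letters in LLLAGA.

The 6 letters of LLLAGA have repeats: A appearing twice and L appearing 3 times.
The number of distinct arrangements is 6!/(3!·2!) = 720/12 = 60.

60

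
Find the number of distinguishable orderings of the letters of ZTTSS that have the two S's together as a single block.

12

Treat the 2 copies of S as a single block. The multiset to arrange is then {SS, T, T, Z}, 4 items in all.
That gives (4)!/(2!) = 12 arrangements.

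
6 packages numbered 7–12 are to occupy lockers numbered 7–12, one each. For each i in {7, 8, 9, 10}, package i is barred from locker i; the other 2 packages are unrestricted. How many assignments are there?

362

Let Aᵢ (for 7 ≤ i ≤ 10) be the placements that put package i in its forbidden locker. Any j of these fix j positions, leaving (6−j)! ways to fill the rest, and there are C(4,j) ways to pick which j.
By inclusion–exclusion, the number of valid placements is Σ_{j=0}^{4} (−1)^j C(4,j)·(6−j)!.
Computing: 720 − 480 + 144 − 24 + 2 = 362.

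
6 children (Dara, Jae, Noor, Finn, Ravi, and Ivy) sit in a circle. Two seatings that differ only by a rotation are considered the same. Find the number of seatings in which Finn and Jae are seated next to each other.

Glue Finn and Jae into a block (2 internal orders). Seating 5 units around a circle gives (4)! arrangements.
So 2 × (4)! = 2 × 24 = 48.

48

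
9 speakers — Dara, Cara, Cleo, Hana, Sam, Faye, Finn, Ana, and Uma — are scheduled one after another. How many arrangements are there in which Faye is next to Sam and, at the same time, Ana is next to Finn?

Treat {Faye,Sam} as one block (2 orders) and {Ana,Finn} as another (2 orders).
That leaves 7 units to arrange: 2 × 2 × 7! = 4 × 5040 = 20160.

20160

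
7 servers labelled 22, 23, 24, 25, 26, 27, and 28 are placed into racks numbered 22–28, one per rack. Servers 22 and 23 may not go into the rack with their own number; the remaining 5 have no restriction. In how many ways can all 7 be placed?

3720

Let Aᵢ (for i ∈ {22, 23}) be the placements that put server i in its forbidden rack. Any j of these fix j positions, leaving (7−j)! ways to fill the rest, and there are C(2,j) ways to pick which j.
By inclusion–exclusion, the number of valid placements is Σ_{j=0}^{2} (−1)^j C(2,j)·(7−j)!.
Computing: 5040 − 1440 + 120 = 3720.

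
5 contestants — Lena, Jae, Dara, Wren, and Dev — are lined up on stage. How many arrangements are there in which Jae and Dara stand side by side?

Place the 3 others and the Jae-Dara pair as 4 objects in a line; the pair has 2 internal arrangements.
So the count is 2·(4)! = 48.

48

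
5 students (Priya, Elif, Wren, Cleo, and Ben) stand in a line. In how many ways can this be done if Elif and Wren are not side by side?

Of the 5! = 120 arrangements, those with Elif and Wren adjacent number 2 × 4! = 48 (treat the pair as a block with 2 internal orders).
So 120 − 48 = 72 arrangements keep them apart.

72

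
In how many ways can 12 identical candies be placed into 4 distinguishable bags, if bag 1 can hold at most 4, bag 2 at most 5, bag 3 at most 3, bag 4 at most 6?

By stars and bars, unrestricted non-negative solutions to x_1+…+x_4 = 12 number C(12+3,3) = 455.
Subtract solutions that violate a single cap (substitute x_i' = x_i − (cap_i+1)): x_1 ≥ 5 gives C(10,3) = 120; x_2 ≥ 6 gives C(9,3) = 84; x_3 ≥ 4 gives C(11,3) = 165; x_4 ≥ 7 gives C(8,3) = 56. Together 425.
Add back pairs where two caps are both exceeded: 4 + 20 + 1 + 10 + 0 + 4 = 39.
By inclusion–exclusion the count is 455 − 425 + 39 = 69.

69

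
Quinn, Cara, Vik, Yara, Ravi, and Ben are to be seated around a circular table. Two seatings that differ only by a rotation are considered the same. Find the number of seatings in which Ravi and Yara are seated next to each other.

48

Glue Ravi and Yara into a block (2 internal orders). Seating 5 units around a circle gives (4)! arrangements.
So 2 × (4)! = 2 × 24 = 48.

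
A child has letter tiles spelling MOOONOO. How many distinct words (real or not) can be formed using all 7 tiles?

42

MOOONOO has 7 letters with O appearing 5 times.
So there are 7! / (5!) = 42 distinguishable arrangements.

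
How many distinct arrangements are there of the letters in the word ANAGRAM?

840

Letter multiplicities in ANAGRAM: A×3, G×1, M×1, N×1, R×1.
The number of distinct arrangements is 7!/(3!) = 5040/6 = 840.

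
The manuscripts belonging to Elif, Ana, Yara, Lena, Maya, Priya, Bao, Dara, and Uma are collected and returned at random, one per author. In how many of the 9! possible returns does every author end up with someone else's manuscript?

133496

This is the derangement count D_9: permutations of 9 items with no fixed point.
By inclusion–exclusion this is Σ_{j=0}^{9} (−1)^j C(9,j)·(9−j)!.
Computing: 362880 − 362880 + 181440 − 60480 + 15120 − 3024 + 504 − 72 + 9 − 1 = 133496.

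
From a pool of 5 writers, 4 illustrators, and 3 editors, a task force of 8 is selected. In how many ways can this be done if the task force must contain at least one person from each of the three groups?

485

Unrestricted: C(12,8) = 495 ways to pick any 8 of the 12.
Selections missing a whole group: no writers → C(7,8) = 0; no illustrators → C(8,8) = 1; no editors → C(9,8) = 9.
Add back selections omitting two groups (i.e. drawn from a single group): C(5,8) + C(4,8) + C(3,8) = 0.
By inclusion–exclusion: 495 − 10 + 0 = 485.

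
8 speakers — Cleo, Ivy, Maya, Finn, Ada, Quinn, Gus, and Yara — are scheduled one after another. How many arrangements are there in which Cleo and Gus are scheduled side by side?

10080

Glue Cleo and Gus into one block (2 internal orders), leaving 7 units to arrange in a row.
That gives 2 × 7! = 2 × 5040 = 10080.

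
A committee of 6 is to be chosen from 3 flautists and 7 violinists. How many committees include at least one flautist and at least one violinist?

Unrestricted: C(10,6) = 210 ways to pick any 6 of the 10.
Selections missing a whole group: no flautists → C(7,6) = 7; no violinists → C(3,6) = 0.
Both groups omitted at once is impossible, so 210 − 7 = 203.

203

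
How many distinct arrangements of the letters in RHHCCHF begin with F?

With the first slot taken by F, it remains to arrange the other 6 letters (RHHCCH).
Those 6 letters have C appearing twice and H appearing 3 times, giving (6)!/(3!·2!) = 60.

60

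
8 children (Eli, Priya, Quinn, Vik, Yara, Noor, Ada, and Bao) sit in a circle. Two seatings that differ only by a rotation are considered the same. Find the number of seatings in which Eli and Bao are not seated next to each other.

3600

Without the restriction there are (7)! = 5040 seatings.
Those with Eli next to Bao: fuse the pair into one unit and seat 7 units around a circle — 2·(6)! = 1440.
Subtracting, 5040 − 1440 = 3600.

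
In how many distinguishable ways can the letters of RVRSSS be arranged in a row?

RVRSSS has 6 letters with R appearing twice and S appearing 3 times.
Dividing 6! = 720 by 3!·2! = 12 for the repeated letters gives 60.

60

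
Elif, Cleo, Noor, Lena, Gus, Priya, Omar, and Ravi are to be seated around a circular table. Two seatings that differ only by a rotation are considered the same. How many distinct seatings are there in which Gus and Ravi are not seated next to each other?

3600

All circular seatings of 8 people number (7)! = 5040.
Those with Gus next to Ravi: fuse the pair into one unit and seat 7 units around a circle — 2·(6)! = 1440.
Subtracting, 5040 − 1440 = 3600.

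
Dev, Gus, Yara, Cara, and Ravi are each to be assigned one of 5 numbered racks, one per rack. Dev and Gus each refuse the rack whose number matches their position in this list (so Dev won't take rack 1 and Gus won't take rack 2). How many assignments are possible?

78

Let Aᵢ (for i ∈ {1, 2}) be the placements that put person i in their forbidden rack. Any j of these fix j positions, leaving (5−j)! ways to fill the rest, and there are C(2,j) ways to pick which j.
By inclusion–exclusion, the number of valid placements is Σ_{j=0}^{2} (−1)^j C(2,j)·(5−j)!.
Computing: 120 − 48 + 6 = 78.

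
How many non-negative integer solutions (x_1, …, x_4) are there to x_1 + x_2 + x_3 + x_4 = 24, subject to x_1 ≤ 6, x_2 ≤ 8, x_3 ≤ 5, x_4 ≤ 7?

By stars and bars, unrestricted non-negative solutions to x_1+…+x_4 = 24 number C(24+3,3) = 2925.
Subtract solutions that violate a single cap (substitute x_i' = x_i − (cap_i+1)): x_1 ≥ 7 gives C(20,3) = 1140; x_2 ≥ 9 gives C(18,3) = 816; x_3 ≥ 6 gives C(21,3) = 1330; x_4 ≥ 8 gives C(19,3) = 969. Together 4255.
Add back pairs where two caps are both exceeded: 165 + 364 + 220 + 220 + 120 + 286 = 1375.
Subtract triples: 10 + 1 + 20 + 4 = 35.
By inclusion–exclusion the count is 2925 − 4255 + 1375 − 35 = 10.

10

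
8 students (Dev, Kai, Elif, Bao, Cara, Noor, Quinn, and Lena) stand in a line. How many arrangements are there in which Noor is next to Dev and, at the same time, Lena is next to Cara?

2880

Treat {Noor,Dev} as one block (2 orders) and {Lena,Cara} as another (2 orders).
That leaves 6 units to arrange: 2 × 2 × 6! = 4 × 720 = 2880.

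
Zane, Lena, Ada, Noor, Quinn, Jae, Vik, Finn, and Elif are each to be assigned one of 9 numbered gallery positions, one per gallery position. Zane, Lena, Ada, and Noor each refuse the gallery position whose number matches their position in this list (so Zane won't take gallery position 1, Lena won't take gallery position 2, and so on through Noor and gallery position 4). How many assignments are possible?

229080

Let Aᵢ (for 1 ≤ i ≤ 4) be the placements that put person i in their forbidden gallery position. Any j of these fix j positions, leaving (9−j)! ways to fill the rest, and there are C(4,j) ways to pick which j.
By inclusion–exclusion, the number of valid placements is Σ_{j=0}^{4} (−1)^j C(4,j)·(9−j)!.
Computing: 362880 − 161280 + 30240 − 2880 + 120 = 229080.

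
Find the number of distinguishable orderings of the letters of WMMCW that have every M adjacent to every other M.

Treat the 2 copies of M as a single block. The multiset to arrange is then {MM, C, W, W}, 4 items in all.
That gives (4)!/(2!) = 12 arrangements.

12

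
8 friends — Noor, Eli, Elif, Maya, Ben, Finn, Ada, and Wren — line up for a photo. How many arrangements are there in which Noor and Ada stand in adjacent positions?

10080

Glue Noor and Ada into one block (2 internal orders), leaving 7 units to arrange in a row.
That gives 2 × 7! = 2 × 5040 = 10080.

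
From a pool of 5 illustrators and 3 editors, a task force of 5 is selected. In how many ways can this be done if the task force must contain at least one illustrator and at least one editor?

55

Total 5-person selections from all 8: C(8,5) = 56.
Subtract selections that omit an entire group: no illustrators → C(3,5) = 0; no editors → C(5,5) = 1.
Both groups omitted at once is impossible, so 56 − 1 = 55.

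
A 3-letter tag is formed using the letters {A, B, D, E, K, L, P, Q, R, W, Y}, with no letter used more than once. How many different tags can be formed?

990

With no repetition, fill the 3 letters in order: 11 choices, then 10, down to 9.
11 × 10 × 9 = 990.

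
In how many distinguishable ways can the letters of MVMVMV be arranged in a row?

MVMVMV has 6 letters with M appearing 3 times and V appearing 3 times.
So there are 6! / (3!·3!) = 20 distinguishable arrangements.

20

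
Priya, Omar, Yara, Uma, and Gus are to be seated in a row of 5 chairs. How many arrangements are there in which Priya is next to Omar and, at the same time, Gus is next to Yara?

Treat {Priya,Omar} as one block (2 orders) and {Gus,Yara} as another (2 orders).
That leaves 3 units to arrange: 2 × 2 × 3! = 4 × 6 = 24.

24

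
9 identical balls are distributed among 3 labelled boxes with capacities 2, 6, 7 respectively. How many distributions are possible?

By stars and bars, unrestricted non-negative solutions to x_1+…+x_3 = 9 number C(9+2,2) = 55.
Subtract solutions that violate a single cap (substitute x_i' = x_i − (cap_i+1)): x_1 ≥ 3 gives C(8,2) = 28; x_2 ≥ 7 gives C(4,2) = 6; x_3 ≥ 8 gives C(3,2) = 3. Together 37.
No two caps can be exceeded simultaneously, so the pair terms are all 0.
By inclusion–exclusion the count is 55 − 37 + 0 = 18.

18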